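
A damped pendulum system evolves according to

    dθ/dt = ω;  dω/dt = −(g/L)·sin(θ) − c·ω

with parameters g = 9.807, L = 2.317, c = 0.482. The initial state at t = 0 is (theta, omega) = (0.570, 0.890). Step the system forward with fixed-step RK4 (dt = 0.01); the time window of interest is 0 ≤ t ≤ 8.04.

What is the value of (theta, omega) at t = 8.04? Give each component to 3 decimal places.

t=0.000: state=(0.570, 0.890)
step 1 (dt=0.01): k1=(0.890, -2.713), k2=(0.876, -2.722), k3=(0.876, -2.722), k4=(0.863, -2.731); state += dt/6·(k1+2k2+2k3+k4)
t=0.010: state=(0.579, 0.863)
t=0.020: state=(0.587, 0.835)
t=0.030: state=(0.595, 0.808)
continuing one RK4 step at a time; state shown every 50 steps (Δt=0.5):
t=0.500: state=(0.666, -0.479)
t=1.000: state=(0.203, -1.195)
t=1.500: state=(-0.330, -0.766)
t=2.000: state=(-0.472, 0.207)
t=2.500: state=(-0.189, 0.804)
t=3.000: state=(0.193, 0.596)
t=3.500: state=(0.329, -0.073)
t=4.000: state=(0.157, -0.538)
t=4.500: state=(-0.113, -0.446)
t=5.000: state=(-0.228, 0.008)
t=5.500: state=(-0.124, 0.358)
t=6.000: state=(0.064, 0.327)
t=6.500: state=(0.157, 0.022)
t=7.000: state=(0.095, -0.236)
t=7.500: state=(-0.035, -0.237)
t=8.000: state=(-0.107, -0.034)
t=8.040: state=(-0.108, -0.015)

(theta, omega) = (-0.108, -0.015)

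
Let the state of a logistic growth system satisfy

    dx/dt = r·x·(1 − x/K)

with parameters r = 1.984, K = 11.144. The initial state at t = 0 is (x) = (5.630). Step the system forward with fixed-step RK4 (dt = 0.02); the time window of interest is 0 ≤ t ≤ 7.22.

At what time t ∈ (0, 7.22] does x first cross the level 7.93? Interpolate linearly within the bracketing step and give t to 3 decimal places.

t = 0.445

t=0.000: state=(5.630)
step 1 (dt=0.02): k1=(5.527), k2=(5.525), k3=(5.525), k4=(5.522); state += dt/6·(k1+2k2+2k3+k4)
t=0.020: state=(5.740)
t=0.040: state=(5.851)
t=0.060: state=(5.961)
t=0.440: state=(7.909)
next step: t=0.460: state=(7.999) — x has crossed 7.93
linear interpolation between t=0.440 (7.90856) and t=0.460 (7.99890) → t≈0.445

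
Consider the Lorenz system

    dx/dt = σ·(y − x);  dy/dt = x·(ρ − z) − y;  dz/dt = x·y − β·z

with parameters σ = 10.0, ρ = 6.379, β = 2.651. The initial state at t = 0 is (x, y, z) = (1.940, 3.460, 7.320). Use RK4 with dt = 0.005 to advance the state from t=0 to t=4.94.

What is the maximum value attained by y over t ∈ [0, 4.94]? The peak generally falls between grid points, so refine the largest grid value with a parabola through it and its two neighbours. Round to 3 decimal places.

t=0.000: state=(1.940, 3.460, 7.320)
step 1 (dt=0.005): k1=(15.200, -5.286, -12.693), k2=(14.688, -5.245, -12.503), k3=(14.702, -5.245, -12.509), k4=(14.203, -5.203, -12.326); state += dt/6·(k1+2k2+2k3+k4)
t=0.005: state=(2.013, 3.434, 7.257)
t=0.010: state=(2.082, 3.408, 7.197)
t=0.015: state=(2.146, 3.383, 7.138)
continuing one RK4 step at a time; state shown every 40 steps (Δt=0.2):
t=0.200: state=(2.859, 2.881, 5.568)
t=0.400: state=(2.953, 3.077, 4.597)
t=0.600: state=(3.368, 3.642, 4.357)
t=0.800: state=(3.935, 4.191, 4.832)
t=1.000: state=(4.249, 4.284, 5.604)
t=1.200: state=(4.084, 3.913, 5.970)
t=1.400: state=(3.714, 3.548, 5.742)
t=1.600: state=(3.503, 3.464, 5.310)
t=1.800: state=(3.545, 3.616, 5.049)
t=2.000: state=(3.736, 3.841, 5.087)
t=2.200: state=(3.906, 3.960, 5.329)
t=2.400: state=(3.931, 3.904, 5.543)
t=2.600: state=(3.828, 3.764, 5.568)
t=2.800: state=(3.715, 3.674, 5.442)
t=3.000: state=(3.680, 3.685, 5.305)
t=3.200: state=(3.725, 3.759, 5.260)
t=3.400: state=(3.795, 3.826, 5.315)
t=3.600: state=(3.832, 3.837, 5.403)
t=3.800: state=(3.816, 3.799, 5.448)
t=4.000: state=(3.775, 3.754, 5.428)
t=4.200: state=(3.746, 3.739, 5.377)
t=4.400: state=(3.748, 3.755, 5.342)
t=4.600: state=(3.770, 3.783, 5.344)
t=4.800: state=(3.791, 3.798, 5.371)
t=4.940: state=(3.796, 3.796, 5.391)
largest grid value and its neighbours: y(0.925)=4.31901, y(0.930)=4.31926, y(0.935)=4.31912
parabola through these three points peaks at t≈0.931 with y≈4.31926

max y = 4.319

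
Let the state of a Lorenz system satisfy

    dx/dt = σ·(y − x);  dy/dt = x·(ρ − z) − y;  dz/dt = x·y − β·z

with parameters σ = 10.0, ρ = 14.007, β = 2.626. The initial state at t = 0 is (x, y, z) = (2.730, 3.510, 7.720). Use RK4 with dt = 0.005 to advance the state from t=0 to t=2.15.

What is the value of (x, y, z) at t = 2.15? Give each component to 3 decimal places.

(x, y, z) = (7.279, 7.832, 13.472)

t=0.000: state=(2.730, 3.510, 7.720)
step 1 (dt=0.005): k1=(7.800, 13.654, -10.690), k2=(7.946, 13.815, -10.458), k3=(7.947, 13.816, -10.457), k4=(8.093, 13.979, -10.222); state += dt/6·(k1+2k2+2k3+k4)
t=0.005: state=(2.770, 3.579, 7.668)
t=0.010: state=(2.811, 3.650, 7.618)
t=0.015: state=(2.854, 3.722, 7.570)
continuing one RK4 step at a time; state shown every 20 steps (Δt=0.1):
t=0.100: state=(3.817, 5.226, 7.191)
t=0.200: state=(5.550, 7.574, 8.195)
t=0.300: state=(7.631, 9.543, 11.430)
t=0.400: state=(8.767, 8.847, 15.767)
t=0.500: state=(7.679, 5.648, 17.490)
t=0.600: state=(5.430, 3.297, 15.929)
t=0.700: state=(3.785, 2.677, 13.386)
t=0.800: state=(3.170, 2.998, 11.125)
t=0.900: state=(3.353, 3.863, 9.518)
t=1.000: state=(4.156, 5.243, 8.815)
t=1.100: state=(5.490, 7.029, 9.405)
t=1.200: state=(7.054, 8.492, 11.623)
t=1.300: state=(7.991, 8.250, 14.686)
t=1.400: state=(7.448, 6.197, 16.305)
t=1.500: state=(5.896, 4.275, 15.557)
t=1.600: state=(4.542, 3.538, 13.686)
t=1.700: state=(3.933, 3.705, 11.830)
t=1.800: state=(4.036, 4.443, 10.499)
t=1.900: state=(4.703, 5.608, 9.998)
t=2.000: state=(5.775, 6.958, 10.610)
t=2.100: state=(6.897, 7.842, 12.374)
t=2.150: state=(7.279, 7.832, 13.472)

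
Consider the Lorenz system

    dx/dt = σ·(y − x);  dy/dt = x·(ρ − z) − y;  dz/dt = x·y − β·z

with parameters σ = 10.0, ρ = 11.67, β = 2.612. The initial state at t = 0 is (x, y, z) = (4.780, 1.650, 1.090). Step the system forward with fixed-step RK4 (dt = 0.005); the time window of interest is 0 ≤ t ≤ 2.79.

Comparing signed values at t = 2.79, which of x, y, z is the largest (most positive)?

largest component: z

t=0.000: state=(4.780, 1.650, 1.090)
step 1 (dt=0.005): k1=(-31.300, 48.922, 5.040), k2=(-29.294, 47.913, 5.453), k3=(-29.370, 47.964, 5.447), k4=(-27.433, 47.003, 5.838); state += dt/6·(k1+2k2+2k3+k4)
t=0.005: state=(4.633, 1.890, 1.117)
t=0.010: state=(4.505, 2.120, 1.148)
t=0.015: state=(4.394, 2.343, 1.183)
continuing one RK4 step at a time; state shown every 20 steps (Δt=0.1):
t=0.100: state=(4.286, 5.516, 2.214)
t=0.200: state=(6.358, 9.006, 5.156)
t=0.300: state=(8.883, 10.784, 10.982)
t=0.400: state=(9.176, 7.657, 16.290)
t=0.500: state=(6.451, 3.143, 16.214)
t=0.600: state=(3.555, 1.308, 13.367)
t=0.700: state=(2.014, 1.092, 10.559)
t=0.800: state=(1.513, 1.351, 8.310)
t=0.900: state=(1.577, 1.837, 6.611)
t=1.000: state=(2.012, 2.625, 5.440)
t=1.100: state=(2.831, 3.876, 4.881)
t=1.200: state=(4.135, 5.705, 5.236)
t=1.300: state=(5.916, 7.828, 7.084)
t=1.400: state=(7.631, 8.911, 10.643)
t=1.500: state=(8.018, 7.397, 14.060)
t=1.600: state=(6.582, 4.602, 14.704)
t=1.700: state=(4.628, 2.909, 13.098)
t=1.800: state=(3.336, 2.481, 10.982)
t=1.900: state=(2.859, 2.717, 9.141)
t=2.000: state=(2.984, 3.353, 7.806)
t=2.100: state=(3.567, 4.357, 7.117)
t=2.200: state=(4.544, 5.688, 7.283)
t=2.300: state=(5.775, 7.022, 8.541)
t=2.400: state=(6.834, 7.580, 10.740)
t=2.500: state=(7.064, 6.734, 12.765)
t=2.600: state=(6.265, 5.121, 13.327)
t=2.700: state=(5.061, 3.923, 12.472)
t=2.790: state=(4.216, 3.509, 11.209)
compare at T: x=4.216, y=3.509, z=11.209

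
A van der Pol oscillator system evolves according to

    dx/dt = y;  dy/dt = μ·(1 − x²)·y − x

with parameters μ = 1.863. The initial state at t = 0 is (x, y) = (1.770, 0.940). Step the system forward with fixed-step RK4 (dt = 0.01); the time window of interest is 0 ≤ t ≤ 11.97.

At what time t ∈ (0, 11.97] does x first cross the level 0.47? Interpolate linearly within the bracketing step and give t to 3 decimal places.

t = 2.488

t=0.000: state=(1.770, 0.940)
step 1 (dt=0.01): k1=(0.940, -5.505), k2=(0.912, -5.429), k3=(0.913, -5.429), k4=(0.886, -5.352); state += dt/6·(k1+2k2+2k3+k4)
t=0.010: state=(1.779, 0.886)
t=0.020: state=(1.788, 0.833)
t=0.030: state=(1.796, 0.782)
continuing one RK4 step at a time; state shown every 50 steps (Δt=0.5):
t=0.500: state=(1.837, -0.267)
t=1.000: state=(1.653, -0.439)
t=1.500: state=(1.401, -0.579)
t=2.000: state=(1.051, -0.863)
t=2.480: state=(0.484, -1.652)
next step: t=2.490: state=(0.467, -1.681) — x has crossed 0.47
linear interpolation between t=2.480 (0.48380) and t=2.490 (0.46713) → t≈2.488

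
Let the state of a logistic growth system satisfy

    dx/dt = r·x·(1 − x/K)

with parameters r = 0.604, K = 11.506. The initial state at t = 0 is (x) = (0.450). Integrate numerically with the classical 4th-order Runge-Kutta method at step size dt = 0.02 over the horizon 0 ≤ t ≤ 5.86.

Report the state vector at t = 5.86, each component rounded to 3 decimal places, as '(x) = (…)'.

(x) = (6.716)

t=0.000: state=(0.450)
step 1 (dt=0.02): k1=(0.261), k2=(0.263), k3=(0.263), k4=(0.264); state += dt/6·(k1+2k2+2k3+k4)
t=0.020: state=(0.455)
t=0.040: state=(0.461)
t=0.060: state=(0.466)
continuing one RK4 step at a time; state shown every 10 steps (Δt=0.2):
t=0.200: state=(0.505)
t=0.400: state=(0.567)
t=0.600: state=(0.636)
t=0.800: state=(0.712)
t=1.000: state=(0.797)
t=1.200: state=(0.892)
t=1.400: state=(0.996)
t=1.600: state=(1.112)
t=1.800: state=(1.239)
t=2.000: state=(1.379)
t=2.200: state=(1.533)
t=2.400: state=(1.701)
t=2.600: state=(1.883)
t=2.800: state=(2.081)
t=3.000: state=(2.295)
t=3.200: state=(2.525)
t=3.400: state=(2.772)
t=3.600: state=(3.034)
t=3.800: state=(3.311)
t=4.000: state=(3.603)
t=4.200: state=(3.908)
t=4.400: state=(4.226)
t=4.600: state=(4.554)
t=4.800: state=(4.890)
t=5.000: state=(5.232)
t=5.200: state=(5.579)
t=5.400: state=(5.926)
t=5.600: state=(6.272)
t=5.800: state=(6.614)
t=5.860: state=(6.716)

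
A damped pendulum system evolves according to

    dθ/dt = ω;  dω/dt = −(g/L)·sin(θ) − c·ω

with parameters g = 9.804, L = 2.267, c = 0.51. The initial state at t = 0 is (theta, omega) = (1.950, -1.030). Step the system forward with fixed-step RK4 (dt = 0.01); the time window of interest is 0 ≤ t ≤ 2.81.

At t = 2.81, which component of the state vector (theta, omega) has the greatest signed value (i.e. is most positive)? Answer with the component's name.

largest component: omega

t=0.000: state=(1.950, -1.030)
step 1 (dt=0.01): k1=(-1.030, -3.492), k2=(-1.047, -3.491), k3=(-1.047, -3.492), k4=(-1.065, -3.491); state += dt/6·(k1+2k2+2k3+k4)
t=0.010: state=(1.940, -1.065)
t=0.020: state=(1.929, -1.100)
t=0.030: state=(1.918, -1.135)
continuing one RK4 step at a time; state shown every 10 steps (Δt=0.1):
t=0.100: state=(1.830, -1.379)
t=0.200: state=(1.674, -1.724)
t=0.300: state=(1.485, -2.059)
t=0.400: state=(1.263, -2.370)
t=0.500: state=(1.013, -2.634)
t=0.600: state=(0.739, -2.826)
t=0.700: state=(0.451, -2.921)
t=0.800: state=(0.159, -2.901)
t=0.900: state=(-0.126, -2.763)
t=1.000: state=(-0.390, -2.517)
t=1.100: state=(-0.626, -2.186)
t=1.200: state=(-0.825, -1.796)
t=1.300: state=(-0.984, -1.375)
t=1.400: state=(-1.100, -0.942)
t=1.500: state=(-1.173, -0.512)
t=1.600: state=(-1.203, -0.095)
t=1.700: state=(-1.192, 0.303)
t=1.800: state=(-1.143, 0.676)
t=1.900: state=(-1.058, 1.019)
t=2.000: state=(-0.941, 1.323)
t=2.100: state=(-0.795, 1.579)
t=2.200: state=(-0.627, 1.776)
t=2.300: state=(-0.442, 1.902)
t=2.400: state=(-0.249, 1.950)
t=2.500: state=(-0.055, 1.916)
t=2.600: state=(0.132, 1.804)
t=2.700: state=(0.304, 1.622)
t=2.800: state=(0.454, 1.385)
t=2.810: state=(0.468, 1.359)
compare at T: theta=0.468, omega=1.359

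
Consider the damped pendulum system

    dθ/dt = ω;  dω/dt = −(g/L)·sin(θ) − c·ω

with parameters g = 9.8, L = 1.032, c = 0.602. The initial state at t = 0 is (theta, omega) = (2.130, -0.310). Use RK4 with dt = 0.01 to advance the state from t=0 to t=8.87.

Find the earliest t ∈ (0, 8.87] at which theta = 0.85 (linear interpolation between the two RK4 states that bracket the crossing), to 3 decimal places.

t=0.000: state=(2.130, -0.310)
step 1 (dt=0.01): k1=(-0.310, -7.863), k2=(-0.349, -7.847), k3=(-0.349, -7.848), k4=(-0.388, -7.833); state += dt/6·(k1+2k2+2k3+k4)
t=0.010: state=(2.127, -0.388)
t=0.020: state=(2.122, -0.467)
t=0.030: state=(2.117, -0.545)
continuing one RK4 step at a time; state shown every 50 steps (Δt=0.5):
t=0.500: state=(1.008, -4.066)
t=0.530: state=(0.884, -4.222)
next step: t=0.540: state=(0.841, -4.269) — theta has crossed 0.85
linear interpolation between t=0.530 (0.88380) and t=0.540 (0.84134) → t≈0.538

t = 0.538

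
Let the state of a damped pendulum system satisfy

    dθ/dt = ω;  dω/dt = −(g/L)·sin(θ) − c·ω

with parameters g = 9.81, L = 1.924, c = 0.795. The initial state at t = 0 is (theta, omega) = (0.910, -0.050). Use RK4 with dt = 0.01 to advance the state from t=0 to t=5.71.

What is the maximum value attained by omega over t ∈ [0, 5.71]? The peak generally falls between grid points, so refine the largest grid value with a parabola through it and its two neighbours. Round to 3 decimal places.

t=0.000: state=(0.910, -0.050)
step 1 (dt=0.01): k1=(-0.050, -3.986), k2=(-0.070, -3.969), k3=(-0.070, -3.969), k4=(-0.090, -3.952); state += dt/6·(k1+2k2+2k3+k4)
t=0.010: state=(0.909, -0.090)
t=0.020: state=(0.908, -0.129)
t=0.030: state=(0.907, -0.168)
continuing one RK4 step at a time; state shown every 20 steps (Δt=0.2):
t=0.200: state=(0.825, -0.768)
t=0.400: state=(0.616, -1.281)
t=0.600: state=(0.331, -1.521)
t=0.800: state=(0.028, -1.461)
t=1.000: state=(-0.236, -1.141)
t=1.200: state=(-0.417, -0.662)
t=1.400: state=(-0.497, -0.140)
t=1.600: state=(-0.477, 0.328)
t=1.800: state=(-0.374, 0.673)
t=2.000: state=(-0.219, 0.850)
t=2.200: state=(-0.046, 0.848)
t=2.400: state=(0.110, 0.689)
t=2.600: state=(0.222, 0.426)
t=2.800: state=(0.278, 0.125)
t=3.000: state=(0.274, -0.154)
t=3.200: state=(0.221, -0.365)
t=3.400: state=(0.135, -0.478)
t=3.600: state=(0.036, -0.487)
t=3.800: state=(-0.054, -0.405)
t=4.000: state=(-0.121, -0.260)
t=4.200: state=(-0.156, -0.088)
t=4.400: state=(-0.157, 0.075)
t=4.600: state=(-0.129, 0.200)
t=4.800: state=(-0.081, 0.270)
t=5.000: state=(-0.025, 0.279)
t=5.200: state=(0.027, 0.236)
t=5.400: state=(0.067, 0.155)
t=5.600: state=(0.088, 0.058)
t=5.710: state=(0.092, 0.004)
largest grid value and its neighbours: omega(2.090)=0.87071, omega(2.100)=0.87074, omega(2.110)=0.87034
parabola through these three points peaks at t≈2.096 with omega≈0.87078

max omega = 0.871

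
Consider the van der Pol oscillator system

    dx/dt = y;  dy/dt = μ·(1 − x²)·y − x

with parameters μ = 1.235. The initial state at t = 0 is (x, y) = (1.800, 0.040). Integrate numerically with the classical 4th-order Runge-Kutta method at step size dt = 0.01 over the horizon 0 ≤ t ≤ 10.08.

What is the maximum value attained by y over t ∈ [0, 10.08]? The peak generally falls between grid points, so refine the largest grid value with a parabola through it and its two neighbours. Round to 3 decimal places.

max y = 2.926

t=0.000: state=(1.800, 0.040)
step 1 (dt=0.01): k1=(0.040, -1.911), k2=(0.030, -1.884), k3=(0.031, -1.885), k4=(0.021, -1.859); state += dt/6·(k1+2k2+2k3+k4)
t=0.010: state=(1.800, 0.021)
t=0.020: state=(1.800, 0.003)
t=0.030: state=(1.800, -0.015)
continuing one RK4 step at a time; state shown every 50 steps (Δt=0.5):
t=0.500: state=(1.660, -0.492)
t=1.000: state=(1.348, -0.759)
t=1.500: state=(0.877, -1.175)
t=2.000: state=(0.081, -2.140)
t=2.500: state=(-1.251, -2.701)
t=3.000: state=(-1.989, -0.315)
t=3.500: state=(-1.913, 0.412)
t=4.000: state=(-1.654, 0.608)
t=4.500: state=(-1.300, 0.829)
t=5.000: state=(-0.787, 1.290)
t=5.500: state=(0.097, 2.376)
t=6.000: state=(1.462, 2.389)
t=6.500: state=(2.010, 0.091)
t=7.000: state=(1.882, -0.453)
t=7.500: state=(1.609, -0.635)
t=8.000: state=(1.237, -0.876)
t=8.500: state=(0.687, -1.402)
t=9.000: state=(-0.282, -2.582)
t=9.500: state=(-1.626, -1.994)
t=10.000: state=(-2.011, 0.062)
t=10.080: state=(-2.001, 0.185)
largest grid value and its neighbours: y(5.770)=2.92383, y(5.780)=2.92591, y(5.790)=2.92589
parabola through these three points peaks at t≈5.785 with y≈2.92616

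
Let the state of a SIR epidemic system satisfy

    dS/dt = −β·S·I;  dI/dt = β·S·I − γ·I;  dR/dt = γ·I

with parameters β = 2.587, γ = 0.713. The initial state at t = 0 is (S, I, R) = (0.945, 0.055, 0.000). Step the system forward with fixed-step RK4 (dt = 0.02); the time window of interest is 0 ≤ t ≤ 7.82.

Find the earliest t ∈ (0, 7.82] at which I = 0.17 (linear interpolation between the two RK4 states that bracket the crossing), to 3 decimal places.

t=0.000: state=(0.945, 0.055, 0.000)
step 1 (dt=0.02): k1=(-0.134, 0.095, 0.039), k2=(-0.137, 0.097, 0.040), k3=(-0.137, 0.097, 0.040), k4=(-0.139, 0.098, 0.041); state += dt/6·(k1+2k2+2k3+k4)
t=0.020: state=(0.942, 0.057, 0.001)
t=0.040: state=(0.939, 0.059, 0.002)
t=0.060: state=(0.937, 0.061, 0.002)
continuing one RK4 step at a time; state shown every 25 steps (Δt=0.5):
t=0.500: state=(0.846, 0.124, 0.031)
t=0.720: state=(0.779, 0.168, 0.053)
next step: t=0.740: state=(0.772, 0.172, 0.056) — I has crossed 0.17
linear interpolation between t=0.720 (0.16780) and t=0.740 (0.17219) → t≈0.730

t = 0.730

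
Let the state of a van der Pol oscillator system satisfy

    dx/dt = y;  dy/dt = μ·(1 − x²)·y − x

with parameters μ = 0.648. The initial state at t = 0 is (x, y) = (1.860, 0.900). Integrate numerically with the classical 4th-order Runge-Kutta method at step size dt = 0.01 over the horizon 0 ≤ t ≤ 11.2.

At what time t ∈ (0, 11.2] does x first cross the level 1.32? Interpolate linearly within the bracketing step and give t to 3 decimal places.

t = 1.404

t=0.000: state=(1.860, 0.900)
step 1 (dt=0.01): k1=(0.900, -3.294), k2=(0.884, -3.282), k3=(0.884, -3.282), k4=(0.867, -3.269); state += dt/6·(k1+2k2+2k3+k4)
t=0.010: state=(1.869, 0.867)
t=0.020: state=(1.877, 0.835)
t=0.030: state=(1.886, 0.802)
continuing one RK4 step at a time; state shown every 50 steps (Δt=0.5):
t=0.500: state=(1.974, -0.281)
t=1.000: state=(1.695, -0.779)
t=1.400: state=(1.324, -1.077)
next step: t=1.410: state=(1.314, -1.085) — x has crossed 1.32
linear interpolation between t=1.400 (1.32431) and t=1.410 (1.31350) → t≈1.404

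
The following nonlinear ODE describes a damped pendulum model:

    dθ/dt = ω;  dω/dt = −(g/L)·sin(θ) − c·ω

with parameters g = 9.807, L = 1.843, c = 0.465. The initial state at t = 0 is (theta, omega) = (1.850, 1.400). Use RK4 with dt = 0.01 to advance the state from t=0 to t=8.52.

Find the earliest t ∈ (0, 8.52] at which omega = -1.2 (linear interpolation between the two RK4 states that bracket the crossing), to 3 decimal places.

t = 0.530

t=0.000: state=(1.850, 1.400)
step 1 (dt=0.01): k1=(1.400, -5.766), k2=(1.371, -5.742), k3=(1.371, -5.743), k4=(1.343, -5.719); state += dt/6·(k1+2k2+2k3+k4)
t=0.010: state=(1.864, 1.343)
t=0.020: state=(1.877, 1.286)
t=0.030: state=(1.889, 1.229)
continuing one RK4 step at a time; state shown every 50 steps (Δt=0.5):
t=0.500: state=(1.908, -1.064)
t=0.520: state=(1.886, -1.155)
next step: t=0.530: state=(1.874, -1.200) — omega has crossed -1.2
linear interpolation between t=0.520 (-1.15482) and t=0.530 (-1.20003) → t≈0.530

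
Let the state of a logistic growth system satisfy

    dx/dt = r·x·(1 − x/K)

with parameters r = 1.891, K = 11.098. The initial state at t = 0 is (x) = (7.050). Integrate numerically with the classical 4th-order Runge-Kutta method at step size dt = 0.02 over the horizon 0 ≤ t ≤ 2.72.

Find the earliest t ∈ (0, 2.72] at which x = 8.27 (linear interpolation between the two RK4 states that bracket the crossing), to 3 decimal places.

t=0.000: state=(7.050)
step 1 (dt=0.02): k1=(4.863), k2=(4.837), k3=(4.838), k4=(4.812); state += dt/6·(k1+2k2+2k3+k4)
t=0.020: state=(7.147)
t=0.040: state=(7.242)
t=0.060: state=(7.337)
continuing one RK4 step at a time; state shown every 5 steps (Δt=0.1):
t=0.100: state=(7.523)
t=0.200: state=(7.965)
t=0.260: state=(8.214)
next step: t=0.280: state=(8.294) — x has crossed 8.27
linear interpolation between t=0.260 (8.21358) and t=0.280 (8.29358) → t≈0.274

t = 0.274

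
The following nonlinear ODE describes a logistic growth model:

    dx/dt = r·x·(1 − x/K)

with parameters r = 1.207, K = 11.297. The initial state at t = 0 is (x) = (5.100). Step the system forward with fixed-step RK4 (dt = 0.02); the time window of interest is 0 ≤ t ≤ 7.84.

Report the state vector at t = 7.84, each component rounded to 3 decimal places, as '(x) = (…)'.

t=0.000: state=(5.100)
step 1 (dt=0.02): k1=(3.377), k2=(3.381), k3=(3.381), k4=(3.384); state += dt/6·(k1+2k2+2k3+k4)
t=0.020: state=(5.168)
t=0.040: state=(5.235)
t=0.060: state=(5.303)
continuing one RK4 step at a time; state shown every 25 steps (Δt=0.5):
t=0.500: state=(6.787)
t=1.000: state=(8.286)
t=1.500: state=(9.424)
t=2.000: state=(10.189)
t=2.500: state=(10.663)
t=3.000: state=(10.941)
t=3.500: state=(11.100)
t=4.000: state=(11.188)
t=4.500: state=(11.237)
t=5.000: state=(11.264)
t=5.500: state=(11.279)
t=6.000: state=(11.287)
t=6.500: state=(11.292)
t=7.000: state=(11.294)
t=7.500: state=(11.295)
t=7.840: state=(11.296)

(x) = (11.296)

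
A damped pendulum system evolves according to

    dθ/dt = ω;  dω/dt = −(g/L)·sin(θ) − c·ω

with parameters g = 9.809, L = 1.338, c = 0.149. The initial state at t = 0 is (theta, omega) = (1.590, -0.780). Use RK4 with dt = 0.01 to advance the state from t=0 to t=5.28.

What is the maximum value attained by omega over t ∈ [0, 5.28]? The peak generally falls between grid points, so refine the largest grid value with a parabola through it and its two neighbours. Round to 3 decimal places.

t=0.000: state=(1.590, -0.780)
step 1 (dt=0.01): k1=(-0.780, -7.214), k2=(-0.816, -7.209), k3=(-0.816, -7.209), k4=(-0.852, -7.204); state += dt/6·(k1+2k2+2k3+k4)
t=0.010: state=(1.582, -0.852)
t=0.020: state=(1.573, -0.924)
t=0.030: state=(1.563, -0.996)
continuing one RK4 step at a time; state shown every 20 steps (Δt=0.2):
t=0.200: state=(1.292, -2.188)
t=0.400: state=(0.731, -3.345)
t=0.600: state=(0.003, -3.761)
t=0.800: state=(-0.703, -3.149)
t=1.000: state=(-1.212, -1.870)
t=1.200: state=(-1.440, -0.408)
t=1.400: state=(-1.377, 1.034)
t=1.600: state=(-1.034, 2.357)
t=1.800: state=(-0.461, 3.270)
t=2.000: state=(0.217, 3.346)
t=2.200: state=(0.817, 2.525)
t=2.400: state=(1.195, 1.221)
t=2.600: state=(1.298, -0.194)
t=2.800: state=(1.122, -1.549)
t=3.000: state=(0.695, -2.649)
t=3.200: state=(0.103, -3.133)
t=3.400: state=(-0.499, -2.750)
t=3.600: state=(-0.952, -1.699)
t=3.800: state=(-1.161, -0.378)
t=4.000: state=(-1.103, 0.954)
t=4.200: state=(-0.791, 2.109)
t=4.400: state=(-0.290, 2.795)
t=4.600: state=(0.275, 2.720)
t=4.800: state=(0.749, 1.921)
t=5.000: state=(1.018, 0.733)
t=5.200: state=(1.037, -0.541)
t=5.280: state=(0.974, -1.027)
largest grid value and its neighbours: omega(1.910)=3.43380, omega(1.920)=3.43396, omega(1.930)=3.43160
parabola through these three points peaks at t≈1.916 with omega≈3.43420

max omega = 3.434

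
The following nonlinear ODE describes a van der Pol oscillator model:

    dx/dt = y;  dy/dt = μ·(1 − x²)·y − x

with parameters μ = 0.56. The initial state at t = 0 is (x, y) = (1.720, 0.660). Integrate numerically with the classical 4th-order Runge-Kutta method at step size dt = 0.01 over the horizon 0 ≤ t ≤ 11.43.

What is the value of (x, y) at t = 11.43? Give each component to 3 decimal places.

(x, y) = (-0.458, 1.760)

t=0.000: state=(1.720, 0.660)
step 1 (dt=0.01): k1=(0.660, -2.444), k2=(0.648, -2.438), k3=(0.648, -2.438), k4=(0.636, -2.432); state += dt/6·(k1+2k2+2k3+k4)
t=0.010: state=(1.726, 0.636)
t=0.020: state=(1.733, 0.611)
t=0.030: state=(1.739, 0.587)
continuing one RK4 step at a time; state shown every 50 steps (Δt=0.5):
t=0.500: state=(1.784, -0.311)
t=1.000: state=(1.483, -0.856)
t=1.500: state=(0.941, -1.322)
t=2.000: state=(0.140, -1.898)
t=2.500: state=(-0.913, -2.157)
t=3.000: state=(-1.767, -1.054)
t=3.500: state=(-1.958, 0.168)
t=4.000: state=(-1.708, 0.766)
t=4.500: state=(-1.220, 1.188)
t=5.000: state=(-0.501, 1.717)
t=5.500: state=(0.504, 2.243)
t=6.000: state=(1.545, 1.636)
t=6.500: state=(1.989, 0.191)
t=7.000: state=(1.861, -0.595)
t=7.500: state=(1.451, -1.028)
t=8.000: state=(0.827, -1.492)
t=8.500: state=(-0.067, -2.090)
t=9.000: state=(-1.172, -2.099)
t=9.500: state=(-1.905, -0.720)
t=10.000: state=(-1.962, 0.356)
t=10.500: state=(-1.645, 0.867)
t=11.000: state=(-1.109, 1.288)
t=11.430: state=(-0.458, 1.760)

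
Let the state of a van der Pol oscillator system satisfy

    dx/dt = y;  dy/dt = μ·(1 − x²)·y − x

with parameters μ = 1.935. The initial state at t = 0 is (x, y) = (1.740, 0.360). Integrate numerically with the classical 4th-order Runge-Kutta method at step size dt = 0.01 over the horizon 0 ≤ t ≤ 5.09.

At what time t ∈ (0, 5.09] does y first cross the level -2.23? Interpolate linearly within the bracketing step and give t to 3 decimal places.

t=0.000: state=(1.740, 0.360)
step 1 (dt=0.01): k1=(0.360, -3.152), k2=(0.344, -3.097), k3=(0.345, -3.097), k4=(0.329, -3.042); state += dt/6·(k1+2k2+2k3+k4)
t=0.010: state=(1.743, 0.329)
t=0.020: state=(1.747, 0.299)
t=0.030: state=(1.749, 0.270)
continuing one RK4 step at a time; state shown every 20 steps (Δt=0.2):
t=0.200: state=(1.762, -0.080)
t=0.400: state=(1.724, -0.278)
t=0.600: state=(1.657, -0.378)
t=0.800: state=(1.575, -0.444)
t=1.000: state=(1.480, -0.505)
t=1.200: state=(1.372, -0.575)
t=1.400: state=(1.249, -0.665)
t=1.600: state=(1.104, -0.793)
t=1.800: state=(0.928, -0.985)
t=2.000: state=(0.702, -1.293)
t=2.200: state=(0.396, -1.814)
t=2.300: state=(0.196, -2.195)
next step: t=2.310: state=(0.174, -2.238) — y has crossed -2.23
linear interpolation between t=2.300 (-2.19519) and t=2.310 (-2.23846) → t≈2.308

t = 2.308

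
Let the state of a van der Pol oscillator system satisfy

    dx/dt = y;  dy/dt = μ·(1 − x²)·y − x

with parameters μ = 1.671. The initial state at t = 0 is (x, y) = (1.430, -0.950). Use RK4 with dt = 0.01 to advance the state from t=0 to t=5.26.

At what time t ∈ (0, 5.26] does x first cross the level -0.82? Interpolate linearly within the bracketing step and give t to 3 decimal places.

t=0.000: state=(1.430, -0.950)
step 1 (dt=0.01): k1=(-0.950, 0.229), k2=(-0.949, 0.210), k3=(-0.949, 0.210), k4=(-0.948, 0.192); state += dt/6·(k1+2k2+2k3+k4)
t=0.010: state=(1.421, -0.948)
t=0.020: state=(1.411, -0.946)
t=0.030: state=(1.402, -0.945)
continuing one RK4 step at a time; state shown every 20 steps (Δt=0.2):
t=0.200: state=(1.240, -0.968)
t=0.400: state=(1.036, -1.094)
t=0.600: state=(0.795, -1.341)
t=0.800: state=(0.487, -1.770)
t=1.000: state=(0.069, -2.462)
t=1.200: state=(-0.510, -3.315)
t=1.280: state=(-0.785, -3.527)
next step: t=1.290: state=(-0.820, -3.540) — x has crossed -0.82
linear interpolation between t=1.280 (-0.78511) and t=1.290 (-0.82044) → t≈1.290

t = 1.290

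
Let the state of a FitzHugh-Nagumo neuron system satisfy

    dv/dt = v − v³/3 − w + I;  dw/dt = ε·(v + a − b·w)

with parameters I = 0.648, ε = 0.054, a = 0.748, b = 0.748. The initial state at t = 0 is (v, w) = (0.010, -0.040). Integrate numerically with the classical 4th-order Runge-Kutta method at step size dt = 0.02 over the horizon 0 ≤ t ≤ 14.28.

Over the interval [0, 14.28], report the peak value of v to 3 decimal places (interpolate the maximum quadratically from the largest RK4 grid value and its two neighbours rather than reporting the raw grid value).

max v = 1.909

t=0.000: state=(0.010, -0.040)
step 1 (dt=0.02): k1=(0.698, 0.043), k2=(0.705, 0.043), k3=(0.705, 0.043), k4=(0.711, 0.043); state += dt/6·(k1+2k2+2k3+k4)
t=0.020: state=(0.024, -0.039)
t=0.040: state=(0.038, -0.038)
t=0.060: state=(0.053, -0.037)
continuing one RK4 step at a time; state shown every 25 steps (Δt=0.5):
t=0.500: state=(0.452, -0.013)
t=1.000: state=(1.066, 0.027)
t=1.500: state=(1.608, 0.083)
t=2.000: state=(1.850, 0.148)
t=2.500: state=(1.907, 0.215)
t=3.000: state=(1.903, 0.282)
t=3.500: state=(1.884, 0.347)
t=4.000: state=(1.861, 0.410)
t=4.500: state=(1.836, 0.471)
t=5.000: state=(1.811, 0.531)
t=5.500: state=(1.785, 0.588)
t=6.000: state=(1.759, 0.644)
t=6.500: state=(1.733, 0.697)
t=7.000: state=(1.707, 0.749)
t=7.500: state=(1.681, 0.800)
t=8.000: state=(1.654, 0.848)
t=8.500: state=(1.626, 0.895)
t=9.000: state=(1.599, 0.940)
t=9.500: state=(1.571, 0.984)
t=10.000: state=(1.542, 1.026)
t=10.500: state=(1.513, 1.066)
t=11.000: state=(1.483, 1.105)
t=11.500: state=(1.452, 1.142)
t=12.000: state=(1.420, 1.178)
t=12.500: state=(1.388, 1.212)
t=13.000: state=(1.354, 1.244)
t=13.500: state=(1.318, 1.275)
t=14.000: state=(1.281, 1.304)
t=14.280: state=(1.260, 1.320)
largest grid value and its neighbours: v(2.660)=1.90891, v(2.680)=1.90892, v(2.700)=1.90887
parabola through these three points peaks at t≈2.671 with v≈1.90892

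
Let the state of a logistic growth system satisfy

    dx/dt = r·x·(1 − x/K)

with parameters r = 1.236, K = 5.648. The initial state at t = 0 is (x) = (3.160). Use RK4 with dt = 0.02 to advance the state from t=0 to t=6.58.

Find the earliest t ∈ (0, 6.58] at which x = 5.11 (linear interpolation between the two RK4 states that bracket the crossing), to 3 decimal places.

t = 1.628

t=0.000: state=(3.160)
step 1 (dt=0.02): k1=(1.721), k2=(1.718), k3=(1.718), k4=(1.715); state += dt/6·(k1+2k2+2k3+k4)
t=0.020: state=(3.194)
t=0.040: state=(3.229)
t=0.060: state=(3.263)
continuing one RK4 step at a time; state shown every 25 steps (Δt=0.5):
t=0.500: state=(3.965)
t=1.000: state=(4.597)
t=1.500: state=(5.028)
t=1.620: state=(5.105)
next step: t=1.640: state=(5.117) — x has crossed 5.11
linear interpolation between t=1.620 (5.10527) and t=1.640 (5.11727) → t≈1.628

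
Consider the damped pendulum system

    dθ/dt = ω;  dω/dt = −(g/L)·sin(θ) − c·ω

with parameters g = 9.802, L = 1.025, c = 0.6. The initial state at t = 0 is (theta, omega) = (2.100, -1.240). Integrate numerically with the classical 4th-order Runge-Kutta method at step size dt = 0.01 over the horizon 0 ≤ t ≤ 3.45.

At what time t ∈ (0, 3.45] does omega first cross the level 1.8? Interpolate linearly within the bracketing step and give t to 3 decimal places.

t=0.000: state=(2.100, -1.240)
step 1 (dt=0.01): k1=(-1.240, -7.511), k2=(-1.278, -7.518), k3=(-1.278, -7.519), k4=(-1.315, -7.527); state += dt/6·(k1+2k2+2k3+k4)
t=0.010: state=(2.087, -1.315)
t=0.020: state=(2.074, -1.391)
t=0.030: state=(2.059, -1.466)
continuing one RK4 step at a time; state shown every 20 steps (Δt=0.2):
t=0.200: state=(1.699, -2.781)
t=0.400: state=(0.994, -4.194)
t=0.600: state=(0.088, -4.613)
t=0.800: state=(-0.744, -3.482)
t=1.000: state=(-1.252, -1.555)
t=1.200: state=(-1.367, 0.375)
t=1.360: state=(-1.195, 1.744)
next step: t=1.370: state=(-1.177, 1.822) — omega has crossed 1.8
linear interpolation between t=1.360 (1.74399) and t=1.370 (1.82192) → t≈1.367

t = 1.367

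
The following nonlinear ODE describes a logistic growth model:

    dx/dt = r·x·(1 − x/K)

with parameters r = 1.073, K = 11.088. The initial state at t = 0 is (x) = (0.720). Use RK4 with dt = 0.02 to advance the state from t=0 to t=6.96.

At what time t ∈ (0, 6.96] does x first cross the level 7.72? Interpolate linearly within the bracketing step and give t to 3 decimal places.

t = 3.259

t=0.000: state=(0.720)
step 1 (dt=0.02): k1=(0.722), k2=(0.729), k3=(0.729), k4=(0.736); state += dt/6·(k1+2k2+2k3+k4)
t=0.020: state=(0.735)
t=0.040: state=(0.749)
t=0.060: state=(0.765)
continuing one RK4 step at a time; state shown every 25 steps (Δt=0.5):
t=0.500: state=(1.177)
t=1.000: state=(1.872)
t=1.500: state=(2.858)
t=2.000: state=(4.131)
t=2.500: state=(5.586)
t=3.000: state=(7.036)
t=3.240: state=(7.672)
next step: t=3.260: state=(7.723) — x has crossed 7.72
linear interpolation between t=3.240 (7.67244) and t=3.260 (7.72295) → t≈3.259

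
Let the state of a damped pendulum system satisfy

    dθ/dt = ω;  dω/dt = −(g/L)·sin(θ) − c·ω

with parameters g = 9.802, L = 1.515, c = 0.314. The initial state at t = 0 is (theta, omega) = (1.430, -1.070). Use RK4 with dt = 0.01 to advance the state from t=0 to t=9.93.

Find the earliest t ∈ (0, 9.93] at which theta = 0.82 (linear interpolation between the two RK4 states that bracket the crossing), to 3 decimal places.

t = 0.313

t=0.000: state=(1.430, -1.070)
step 1 (dt=0.01): k1=(-1.070, -6.070), k2=(-1.100, -6.055), k3=(-1.100, -6.055), k4=(-1.131, -6.041); state += dt/6·(k1+2k2+2k3+k4)
t=0.010: state=(1.419, -1.131)
t=0.020: state=(1.407, -1.191)
t=0.030: state=(1.395, -1.251)
t=0.310: state=(0.829, -2.701)
next step: t=0.320: state=(0.802, -2.740) — theta has crossed 0.82
linear interpolation between t=0.310 (0.82876) and t=0.320 (0.80156) → t≈0.313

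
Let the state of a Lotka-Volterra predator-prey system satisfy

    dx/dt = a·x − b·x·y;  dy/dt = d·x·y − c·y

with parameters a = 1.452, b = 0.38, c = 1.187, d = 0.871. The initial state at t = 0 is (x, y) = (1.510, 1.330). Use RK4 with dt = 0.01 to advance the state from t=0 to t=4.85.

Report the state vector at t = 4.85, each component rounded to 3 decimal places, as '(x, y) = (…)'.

t=0.000: state=(1.510, 1.330)
step 1 (dt=0.01): k1=(1.429, 0.171), k2=(1.436, 0.179), k3=(1.436, 0.179), k4=(1.442, 0.187); state += dt/6·(k1+2k2+2k3+k4)
t=0.010: state=(1.524, 1.332)
t=0.020: state=(1.539, 1.334)
t=0.030: state=(1.553, 1.336)
continuing one RK4 step at a time; state shown every 20 steps (Δt=0.2):
t=0.200: state=(1.821, 1.401)
t=0.400: state=(2.176, 1.564)
t=0.600: state=(2.557, 1.863)
t=0.800: state=(2.916, 2.368)
t=1.000: state=(3.164, 3.180)
t=1.200: state=(3.182, 4.377)
t=1.400: state=(2.884, 5.883)
t=1.600: state=(2.330, 7.325)
t=1.800: state=(1.718, 8.213)
t=2.000: state=(1.219, 8.346)
t=2.200: state=(0.877, 7.883)
t=2.400: state=(0.663, 7.098)
t=2.600: state=(0.534, 6.207)
t=2.800: state=(0.461, 5.335)
t=3.000: state=(0.423, 4.543)
t=3.200: state=(0.412, 3.852)
t=3.400: state=(0.420, 3.265)
t=3.600: state=(0.447, 2.777)
t=3.800: state=(0.492, 2.376)
t=4.000: state=(0.556, 2.052)
t=4.200: state=(0.642, 1.796)
t=4.400: state=(0.755, 1.599)
t=4.600: state=(0.899, 1.456)
t=4.800: state=(1.080, 1.363)
t=4.850: state=(1.132, 1.348)

(x, y) = (1.132, 1.348)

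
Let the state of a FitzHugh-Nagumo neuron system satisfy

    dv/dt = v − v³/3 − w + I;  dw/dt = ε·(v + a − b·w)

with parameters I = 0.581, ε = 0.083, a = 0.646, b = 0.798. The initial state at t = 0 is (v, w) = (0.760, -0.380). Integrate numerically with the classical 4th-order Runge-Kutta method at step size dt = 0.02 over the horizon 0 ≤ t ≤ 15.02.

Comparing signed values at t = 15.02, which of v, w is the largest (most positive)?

largest component: w

t=0.000: state=(0.760, -0.380)
step 1 (dt=0.02): k1=(1.575, 0.142), k2=(1.580, 0.143), k3=(1.580, 0.143), k4=(1.584, 0.144); state += dt/6·(k1+2k2+2k3+k4)
t=0.020: state=(0.792, -0.377)
t=0.040: state=(0.823, -0.374)
t=0.060: state=(0.855, -0.371)
continuing one RK4 step at a time; state shown every 25 steps (Δt=0.5):
t=0.500: state=(1.514, -0.294)
t=1.000: state=(1.902, -0.187)
t=1.500: state=(1.985, -0.075)
t=2.000: state=(1.976, 0.035)
t=2.500: state=(1.945, 0.140)
t=3.000: state=(1.910, 0.241)
t=3.500: state=(1.873, 0.337)
t=4.000: state=(1.836, 0.428)
t=4.500: state=(1.799, 0.514)
t=5.000: state=(1.761, 0.597)
t=5.500: state=(1.723, 0.675)
t=6.000: state=(1.685, 0.749)
t=6.500: state=(1.646, 0.819)
t=7.000: state=(1.607, 0.885)
t=7.500: state=(1.567, 0.947)
t=8.000: state=(1.526, 1.006)
t=8.500: state=(1.484, 1.061)
t=9.000: state=(1.441, 1.112)
t=9.500: state=(1.396, 1.160)
t=10.000: state=(1.350, 1.205)
t=10.500: state=(1.302, 1.246)
t=11.000: state=(1.251, 1.284)
t=11.500: state=(1.197, 1.319)
t=12.000: state=(1.138, 1.350)
t=12.500: state=(1.074, 1.377)
t=13.000: state=(1.002, 1.401)
t=13.500: state=(0.920, 1.421)
t=14.000: state=(0.820, 1.437)
t=14.500: state=(0.696, 1.447)
t=15.000: state=(0.530, 1.452)
t=15.020: state=(0.523, 1.452)
compare at T: v=0.523, w=1.452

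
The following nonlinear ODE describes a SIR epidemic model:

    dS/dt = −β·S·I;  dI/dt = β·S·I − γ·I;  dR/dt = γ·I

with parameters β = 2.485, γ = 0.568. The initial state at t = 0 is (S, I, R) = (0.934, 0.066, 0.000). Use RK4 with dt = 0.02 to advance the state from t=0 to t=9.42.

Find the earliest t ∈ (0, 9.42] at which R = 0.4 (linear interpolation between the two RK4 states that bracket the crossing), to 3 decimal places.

t = 2.356

t=0.000: state=(0.934, 0.066, 0.000)
step 1 (dt=0.02): k1=(-0.153, 0.116, 0.037), k2=(-0.156, 0.117, 0.038), k3=(-0.156, 0.117, 0.038), k4=(-0.158, 0.119, 0.039); state += dt/6·(k1+2k2+2k3+k4)
t=0.020: state=(0.931, 0.068, 0.001)
t=0.040: state=(0.928, 0.071, 0.002)
t=0.060: state=(0.924, 0.073, 0.002)
continuing one RK4 step at a time; state shown every 25 steps (Δt=0.5):
t=0.500: state=(0.822, 0.149, 0.029)
t=1.000: state=(0.632, 0.279, 0.089)
t=1.500: state=(0.412, 0.401, 0.187)
t=2.000: state=(0.241, 0.449, 0.310)
t=2.340: state=(0.165, 0.439, 0.396)
next step: t=2.360: state=(0.162, 0.437, 0.401) — R has crossed 0.4
linear interpolation between t=2.340 (0.39595) and t=2.360 (0.40093) → t≈2.356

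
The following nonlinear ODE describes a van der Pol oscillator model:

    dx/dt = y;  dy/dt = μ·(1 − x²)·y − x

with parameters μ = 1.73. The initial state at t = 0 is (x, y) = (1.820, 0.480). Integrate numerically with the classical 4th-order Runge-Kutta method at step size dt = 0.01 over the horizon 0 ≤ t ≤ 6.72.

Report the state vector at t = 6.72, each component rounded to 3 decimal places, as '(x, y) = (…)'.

t=0.000: state=(1.820, 0.480)
step 1 (dt=0.01): k1=(0.480, -3.740), k2=(0.461, -3.675), k3=(0.462, -3.676), k4=(0.443, -3.611); state += dt/6·(k1+2k2+2k3+k4)
t=0.010: state=(1.825, 0.443)
t=0.020: state=(1.829, 0.408)
t=0.030: state=(1.833, 0.374)
continuing one RK4 step at a time; state shown every 25 steps (Δt=0.25):
t=0.250: state=(1.853, -0.117)
t=0.500: state=(1.793, -0.332)
t=0.750: state=(1.696, -0.428)
t=1.000: state=(1.580, -0.500)
t=1.250: state=(1.446, -0.578)
t=1.500: state=(1.289, -0.684)
t=1.750: state=(1.100, -0.843)
t=2.000: state=(0.859, -1.104)
t=2.250: state=(0.531, -1.568)
t=2.500: state=(0.044, -2.401)
t=2.750: state=(-0.690, -3.406)
t=3.000: state=(-1.514, -2.741)
t=3.250: state=(-1.945, -0.802)
t=3.500: state=(-2.016, 0.059)
t=3.750: state=(-1.966, 0.298)
t=4.000: state=(-1.880, 0.378)
t=4.250: state=(-1.779, 0.426)
t=4.500: state=(-1.667, 0.474)
t=4.750: state=(-1.541, 0.534)
t=5.000: state=(-1.398, 0.614)
t=5.250: state=(-1.231, 0.732)
t=5.500: state=(-1.026, 0.917)
t=5.750: state=(-0.761, 1.232)
t=6.000: state=(-0.389, 1.802)
t=6.250: state=(0.174, 2.772)
t=6.500: state=(0.983, 3.485)
t=6.720: state=(1.652, 2.295)

(x, y) = (1.652, 2.295)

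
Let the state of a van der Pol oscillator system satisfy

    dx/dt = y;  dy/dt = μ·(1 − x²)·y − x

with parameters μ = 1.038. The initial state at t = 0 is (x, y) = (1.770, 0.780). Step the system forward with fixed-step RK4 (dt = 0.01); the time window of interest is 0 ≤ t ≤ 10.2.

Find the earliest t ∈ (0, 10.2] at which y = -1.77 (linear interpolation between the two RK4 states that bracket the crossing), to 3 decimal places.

t = 2.124

t=0.000: state=(1.770, 0.780)
step 1 (dt=0.01): k1=(0.780, -3.497), k2=(0.763, -3.473), k3=(0.763, -3.473), k4=(0.745, -3.449); state += dt/6·(k1+2k2+2k3+k4)
t=0.010: state=(1.778, 0.745)
t=0.020: state=(1.785, 0.711)
t=0.030: state=(1.792, 0.677)
continuing one RK4 step at a time; state shown every 50 steps (Δt=0.5):
t=0.500: state=(1.837, -0.302)
t=1.000: state=(1.586, -0.660)
t=1.500: state=(1.184, -0.970)
t=2.000: state=(0.573, -1.546)
t=2.120: state=(0.375, -1.762)
next step: t=2.130: state=(0.357, -1.782) — y has crossed -1.77
linear interpolation between t=2.120 (-1.76195) and t=2.130 (-1.78154) → t≈2.124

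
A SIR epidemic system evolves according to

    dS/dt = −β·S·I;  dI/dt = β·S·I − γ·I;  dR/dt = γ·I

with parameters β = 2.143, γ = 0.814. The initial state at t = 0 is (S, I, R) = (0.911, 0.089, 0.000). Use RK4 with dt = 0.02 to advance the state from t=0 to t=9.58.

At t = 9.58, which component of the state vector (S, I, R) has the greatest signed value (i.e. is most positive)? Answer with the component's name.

t=0.000: state=(0.911, 0.089, 0.000)
step 1 (dt=0.02): k1=(-0.174, 0.101, 0.072), k2=(-0.175, 0.102, 0.073), k3=(-0.175, 0.102, 0.073), k4=(-0.177, 0.103, 0.074); state += dt/6·(k1+2k2+2k3+k4)
t=0.020: state=(0.907, 0.091, 0.001)
t=0.040: state=(0.904, 0.093, 0.003)
t=0.060: state=(0.900, 0.095, 0.004)
continuing one RK4 step at a time; state shown every 25 steps (Δt=0.5):
t=0.500: state=(0.803, 0.149, 0.048)
t=1.000: state=(0.660, 0.218, 0.123)
t=1.500: state=(0.507, 0.270, 0.223)
t=2.000: state=(0.374, 0.288, 0.338)
t=2.500: state=(0.277, 0.271, 0.452)
t=3.000: state=(0.211, 0.233, 0.555)
t=3.500: state=(0.168, 0.190, 0.642)
t=4.000: state=(0.140, 0.149, 0.711)
t=4.500: state=(0.122, 0.114, 0.764)
t=5.000: state=(0.110, 0.086, 0.804)
t=5.500: state=(0.101, 0.064, 0.835)
t=6.000: state=(0.095, 0.047, 0.857)
t=6.500: state=(0.091, 0.035, 0.874)
t=7.000: state=(0.088, 0.026, 0.886)
t=7.500: state=(0.086, 0.019, 0.895)
t=8.000: state=(0.085, 0.014, 0.902)
t=8.500: state=(0.084, 0.010, 0.906)
t=9.000: state=(0.083, 0.007, 0.910)
t=9.500: state=(0.083, 0.005, 0.912)
t=9.580: state=(0.082, 0.005, 0.913)
compare at T: S=0.082, I=0.005, R=0.913

largest component: R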